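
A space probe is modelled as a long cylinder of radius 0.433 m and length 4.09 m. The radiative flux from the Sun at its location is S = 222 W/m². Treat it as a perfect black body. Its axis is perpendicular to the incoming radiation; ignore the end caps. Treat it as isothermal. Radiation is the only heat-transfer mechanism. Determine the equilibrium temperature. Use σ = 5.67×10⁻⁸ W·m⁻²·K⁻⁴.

At equilibrium, absorbed power = emitted power.
Absorbing cross-section = 2rL = 3.542 m²; emitting surface = 2πrL = 11.13 m² (ratio π).
S·A_cross = εσ·A_surf·T⁴  ⇒  T⁴ = S/(πσ).
T⁴ = 1.00·222/(π·5.67×10⁻⁸) = 1.246×10⁹ K⁴.
T = (1.246×10⁹)^(1/4).

T ≈ 188 K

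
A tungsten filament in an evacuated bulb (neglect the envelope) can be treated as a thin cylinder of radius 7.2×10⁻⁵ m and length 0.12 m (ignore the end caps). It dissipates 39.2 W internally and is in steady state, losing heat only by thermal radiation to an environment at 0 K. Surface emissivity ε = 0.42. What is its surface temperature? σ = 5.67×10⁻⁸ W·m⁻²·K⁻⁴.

T ≈ 2350 K

Steady state: internal power = radiated power, P = εσA T⁴.
Radiating area A = 2πrL = 5.429×10⁻⁵ m².
T⁴ = P/(εσA) = 39.2/(0.42·5.67×10⁻⁸·5.429×10⁻⁵) = 3.032×10¹³ K⁴.
T = (3.032×10¹³)^(1/4).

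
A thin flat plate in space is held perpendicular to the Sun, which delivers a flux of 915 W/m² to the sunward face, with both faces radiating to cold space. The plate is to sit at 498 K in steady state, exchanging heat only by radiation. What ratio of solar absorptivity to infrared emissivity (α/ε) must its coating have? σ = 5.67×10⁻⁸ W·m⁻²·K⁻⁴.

Balance: αS·A = εσ·2A·T⁴ ⇒ α/ε = 2σT⁴/S.
α/ε = 2·5.67×10⁻⁸·(498)⁴/915 = 2·5.67×10⁻⁸·6.151×10¹⁰/915.

α/ε ≈ 7.62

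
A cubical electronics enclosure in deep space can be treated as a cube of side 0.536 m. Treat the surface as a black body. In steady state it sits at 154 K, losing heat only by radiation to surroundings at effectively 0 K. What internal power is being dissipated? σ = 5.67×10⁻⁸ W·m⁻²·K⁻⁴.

Steady state: P = εσA T⁴.
A = 6L² = 1.724 m²; T⁴ = (154)⁴ = 5.624×10⁸ K⁴.
P = 1.0 × 5.67×10⁻⁸ × 1.724 × 5.624×10⁸.

P ≈ 55.0 W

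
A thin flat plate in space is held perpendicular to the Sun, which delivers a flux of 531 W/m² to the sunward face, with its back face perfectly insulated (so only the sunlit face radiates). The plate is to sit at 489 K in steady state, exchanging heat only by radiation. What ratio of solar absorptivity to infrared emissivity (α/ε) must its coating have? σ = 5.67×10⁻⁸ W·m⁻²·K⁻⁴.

Balance: αS·A = εσ·1A·T⁴ ⇒ α/ε = σT⁴/S.
α/ε = 5.67×10⁻⁸·(489)⁴/531 = 5.67×10⁻⁸·5.718×10¹⁰/531.

α/ε ≈ 6.11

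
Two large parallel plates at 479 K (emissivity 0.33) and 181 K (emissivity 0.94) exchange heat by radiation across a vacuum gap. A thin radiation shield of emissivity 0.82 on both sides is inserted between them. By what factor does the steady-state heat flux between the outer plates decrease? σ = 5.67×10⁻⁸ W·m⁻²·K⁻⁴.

factor ≈ 1.47

Without shield: q₀ = σΔ(T⁴)/(1/ε₁+1/ε₂−1) with denominator 3.094.
With shield the two gaps are in series; the resistances add: (1/ε₁+1/ε_s−1)+(1/ε_s+1/ε₂−1) = 3.250+1.283 = 4.533.
Heat-flux ratio q₀/q = 4.533/3.094.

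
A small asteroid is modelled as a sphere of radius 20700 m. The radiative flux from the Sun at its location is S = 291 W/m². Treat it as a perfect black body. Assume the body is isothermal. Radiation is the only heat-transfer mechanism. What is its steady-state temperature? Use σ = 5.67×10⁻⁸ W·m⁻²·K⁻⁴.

T ≈ 189 K

At equilibrium, absorbed power = emitted power.
Absorbing cross-section = πr² = 1.346×10⁹ m²; emitting surface = 4πr² = 5.385×10⁹ m² (ratio 4).
S·A_cross = εσ·A_surf·T⁴  ⇒  T⁴ = S/(4σ).
T⁴ = 1.00·291/(4·5.67×10⁻⁸) = 1.283×10⁹ K⁴.
T = (1.283×10⁹)^(1/4).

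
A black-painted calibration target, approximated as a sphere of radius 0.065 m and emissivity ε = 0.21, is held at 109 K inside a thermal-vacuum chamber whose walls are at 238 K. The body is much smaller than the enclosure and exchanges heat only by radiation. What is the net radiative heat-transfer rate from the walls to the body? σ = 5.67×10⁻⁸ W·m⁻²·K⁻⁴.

For a small grey body in a large enclosure: P_net = εσA(T_body⁴ − T_wall⁴).
A = 4πr² = 0.05309 m²; T_body⁴ − T_wall⁴ = 1.412×10⁸ − 3.209×10⁹ = -3.067×10⁹ K⁴.
|P_net| = 0.21·5.67×10⁻⁸·0.05309·3.067×10⁹.

P_net ≈ 1.94 W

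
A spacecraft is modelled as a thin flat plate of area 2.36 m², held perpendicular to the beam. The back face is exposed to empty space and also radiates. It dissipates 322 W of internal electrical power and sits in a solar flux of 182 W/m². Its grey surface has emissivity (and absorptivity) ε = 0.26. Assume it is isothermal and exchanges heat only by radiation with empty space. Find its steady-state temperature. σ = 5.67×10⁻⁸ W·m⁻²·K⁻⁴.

T ≈ 281 K

At steady state, absorbed solar power + internal power = radiated power.
Absorbed: α·S·A_cross = 0.26·182·2.360 = 111.7 W (cross-section A).
Total input = 111.7 + 322 = 433.7 W.
Radiated: εσ·A_surf·T⁴ with A_surf = 2A = 4.720 m².
T⁴ = 433.7/(0.26·5.67×10⁻⁸·4.720) = 6.233×10⁹ K⁴.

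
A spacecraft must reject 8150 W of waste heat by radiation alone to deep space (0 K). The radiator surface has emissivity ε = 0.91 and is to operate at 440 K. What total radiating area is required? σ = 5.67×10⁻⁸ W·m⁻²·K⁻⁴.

A ≈ 4.21 m²

P = εσA T⁴ ⇒ A = P/(εσT⁴).
T⁴ = 3.748×10¹⁰ K⁴.
A = 8150/(0.91 × 5.67×10⁻⁸ × 3.748×10¹⁰).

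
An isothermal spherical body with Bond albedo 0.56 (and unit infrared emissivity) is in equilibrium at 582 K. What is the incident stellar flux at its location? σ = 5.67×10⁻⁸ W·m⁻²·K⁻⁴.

S ≈ 59100 W/m²

(1−a)S·πr² = σ·4πr²·T⁴ ⇒ S = 4σT⁴/(1−a).
S = 4·5.67×10⁻⁸·1.147×10¹¹/0.440.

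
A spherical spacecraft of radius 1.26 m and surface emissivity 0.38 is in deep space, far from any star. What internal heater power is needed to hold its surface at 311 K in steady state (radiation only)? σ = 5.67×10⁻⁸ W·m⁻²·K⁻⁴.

P = εσ·4πr²·T⁴.
4πr² = 19.95 m²; T⁴ = 9.355×10⁹ K⁴.
P = 0.38·5.67×10⁻⁸·19.95·9.355×10⁹.

P ≈ 4020 W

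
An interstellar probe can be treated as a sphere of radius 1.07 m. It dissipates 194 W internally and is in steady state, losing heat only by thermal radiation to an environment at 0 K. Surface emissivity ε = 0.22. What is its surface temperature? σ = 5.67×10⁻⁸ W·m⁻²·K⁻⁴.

T ≈ 181 K

Steady state: internal power = radiated power, P = εσA T⁴.
Radiating area A = 4πr² = 14.39 m².
T⁴ = P/(εσA) = 194/(0.22·5.67×10⁻⁸·14.39) = 1.081×10⁹ K⁴.
T = (1.081×10⁹)^(1/4).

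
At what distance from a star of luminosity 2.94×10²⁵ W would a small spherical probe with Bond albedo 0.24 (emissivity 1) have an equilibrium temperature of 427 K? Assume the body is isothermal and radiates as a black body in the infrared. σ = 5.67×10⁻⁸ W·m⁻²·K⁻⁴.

d ≈ 1.54×10¹⁰ m

For an isothermal black-emitting sphere, (1−a)S·πr² = σ·4πr²·T⁴ ⇒ S = 4σT⁴/(1−a).
S = 4·5.67×10⁻⁸·(427)⁴/0.760 = 9921 W/m².
Flux falls as S = L/(4πd²), so d = √(L/(4πS)) = √(2.94×10²⁵/(4π·9921)).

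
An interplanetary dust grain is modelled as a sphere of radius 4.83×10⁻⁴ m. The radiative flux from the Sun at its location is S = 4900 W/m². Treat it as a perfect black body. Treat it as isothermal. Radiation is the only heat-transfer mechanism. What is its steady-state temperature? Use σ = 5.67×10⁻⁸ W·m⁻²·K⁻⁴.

T ≈ 383 K

At equilibrium, absorbed power = emitted power.
Absorbing cross-section = πr² = 7.329×10⁻⁷ m²; emitting surface = 4πr² = 2.932×10⁻⁶ m² (ratio 4).
S·A_cross = εσ·A_surf·T⁴  ⇒  T⁴ = S/(4σ).
T⁴ = 1.00·4900/(4·5.67×10⁻⁸) = 2.160×10¹⁰ K⁴.
T = (2.160×10¹⁰)^(1/4).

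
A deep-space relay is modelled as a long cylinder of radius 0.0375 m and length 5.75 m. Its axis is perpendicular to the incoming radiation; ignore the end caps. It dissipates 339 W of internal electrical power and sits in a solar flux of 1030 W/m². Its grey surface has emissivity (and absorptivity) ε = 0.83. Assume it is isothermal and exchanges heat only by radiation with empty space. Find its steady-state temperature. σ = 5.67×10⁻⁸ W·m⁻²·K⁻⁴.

T ≈ 325 K

At steady state, absorbed solar power + internal power = radiated power.
Absorbed: α·S·A_cross = 0.83·1030·0.4312 = 368.7 W (cross-section 2rL).
Total input = 368.7 + 339 = 707.7 W.
Radiated: εσ·A_surf·T⁴ with A_surf = 2πrL = 1.355 m².
T⁴ = 707.7/(0.83·5.67×10⁻⁸·1.355) = 1.110×10¹⁰ K⁴.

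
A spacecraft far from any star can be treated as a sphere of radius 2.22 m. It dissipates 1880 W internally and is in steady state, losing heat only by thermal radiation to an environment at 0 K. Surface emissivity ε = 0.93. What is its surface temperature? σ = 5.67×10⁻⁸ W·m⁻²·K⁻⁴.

Steady state: internal power = radiated power, P = εσA T⁴.
Radiating area A = 4πr² = 61.93 m².
T⁴ = P/(εσA) = 1880/(0.93·5.67×10⁻⁸·61.93) = 5.757×10⁸ K⁴.
T = (5.757×10⁸)^(1/4).

T ≈ 155 K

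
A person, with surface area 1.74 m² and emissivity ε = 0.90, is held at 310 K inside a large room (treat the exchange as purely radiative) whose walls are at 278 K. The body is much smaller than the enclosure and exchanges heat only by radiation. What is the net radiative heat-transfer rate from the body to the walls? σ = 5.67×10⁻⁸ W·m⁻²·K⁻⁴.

P_net ≈ 290 W

For a small grey body in a large enclosure: P_net = εσA(T_body⁴ − T_wall⁴).
A = 1.74 m²; T_body⁴ − T_wall⁴ = 9.235×10⁹ − 5.973×10⁹ = 3.262×10⁹ K⁴.
|P_net| = 0.90·5.67×10⁻⁸·1.740·3.262×10⁹.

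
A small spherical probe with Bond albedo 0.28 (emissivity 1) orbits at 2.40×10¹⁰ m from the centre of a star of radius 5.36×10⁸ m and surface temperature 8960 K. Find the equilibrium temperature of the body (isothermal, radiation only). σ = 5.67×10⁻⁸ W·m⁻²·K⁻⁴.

The star's surface emits σT_*⁴; at distance d the flux is S = σT_*⁴(R_*/d)².
S = 5.67×10⁻⁸·(8960)⁴·(5.36×10⁸/2.40×10¹⁰)² = 1.823×10⁵ W/m².
For an isothermal sphere T⁴ = (1−a)S/(4σ) = 5.786×10¹¹ K⁴.

T ≈ 872 K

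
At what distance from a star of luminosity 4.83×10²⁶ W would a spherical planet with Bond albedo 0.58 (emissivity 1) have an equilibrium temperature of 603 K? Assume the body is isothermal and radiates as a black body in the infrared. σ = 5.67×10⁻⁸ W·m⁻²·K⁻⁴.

d ≈ 2.32×10¹⁰ m

For an isothermal black-emitting sphere, (1−a)S·πr² = σ·4πr²·T⁴ ⇒ S = 4σT⁴/(1−a).
S = 4·5.67×10⁻⁸·(603)⁴/0.420 = 71390 W/m².
Flux falls as S = L/(4πd²), so d = √(L/(4πS)) = √(4.83×10²⁶/(4π·71390)).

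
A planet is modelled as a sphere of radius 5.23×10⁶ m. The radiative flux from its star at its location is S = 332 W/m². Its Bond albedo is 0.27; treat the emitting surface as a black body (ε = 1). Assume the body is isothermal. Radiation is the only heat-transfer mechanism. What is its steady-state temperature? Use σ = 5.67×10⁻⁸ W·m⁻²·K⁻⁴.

At equilibrium, absorbed power = emitted power.
Absorbing cross-section = πr² = 8.593×10¹³ m²; emitting surface = 4πr² = 3.437×10¹⁴ m² (ratio 4).
(1−a)S·A_cross = εσ·A_surf·T⁴  ⇒  T⁴ = (1−a)S/(4σ).
T⁴ = 0.730·332/(4·5.67×10⁻⁸) = 1.069×10⁹ K⁴.
T = (1.069×10⁹)^(1/4).

T ≈ 181 K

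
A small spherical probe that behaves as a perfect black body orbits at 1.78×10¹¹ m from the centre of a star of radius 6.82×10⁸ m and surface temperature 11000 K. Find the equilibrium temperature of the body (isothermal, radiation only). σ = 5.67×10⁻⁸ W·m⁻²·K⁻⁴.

The star's surface emits σT_*⁴; at distance d the flux is S = σT_*⁴(R_*/d)².
S = 5.67×10⁻⁸·(11000)⁴·(6.82×10⁸/1.78×10¹¹)² = 12190 W/m².
For an isothermal sphere T⁴ = (1−a)S/(4σ) = 5.373×10¹⁰ K⁴.

T ≈ 481 K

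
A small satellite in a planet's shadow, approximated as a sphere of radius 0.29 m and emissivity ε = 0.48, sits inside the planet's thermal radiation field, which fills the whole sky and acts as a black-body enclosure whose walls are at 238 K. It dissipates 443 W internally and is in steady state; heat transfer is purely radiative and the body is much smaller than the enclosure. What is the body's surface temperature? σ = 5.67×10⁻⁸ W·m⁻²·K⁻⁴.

For a small grey body in a large enclosure, net radiated power = εσA(T⁴ − T_w⁴).
Steady state: P = εσA(T⁴ − T_w⁴) with A = 4πr² = 1.057 m².
T⁴ = P/(εσA) + T_w⁴ = 443/(0.48·5.67×10⁻⁸·1.057) + (238)⁴
    = 1.540×10¹⁰ + 3.209×10⁹ = 1.861×10¹⁰ K⁴.

T ≈ 369 K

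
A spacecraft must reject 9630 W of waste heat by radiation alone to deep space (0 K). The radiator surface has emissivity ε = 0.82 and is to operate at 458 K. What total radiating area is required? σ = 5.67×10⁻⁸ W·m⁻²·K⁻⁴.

A ≈ 4.71 m²

P = εσA T⁴ ⇒ A = P/(εσT⁴).
T⁴ = 4.400×10¹⁰ K⁴.
A = 9630/(0.82 × 5.67×10⁻⁸ × 4.400×10¹⁰).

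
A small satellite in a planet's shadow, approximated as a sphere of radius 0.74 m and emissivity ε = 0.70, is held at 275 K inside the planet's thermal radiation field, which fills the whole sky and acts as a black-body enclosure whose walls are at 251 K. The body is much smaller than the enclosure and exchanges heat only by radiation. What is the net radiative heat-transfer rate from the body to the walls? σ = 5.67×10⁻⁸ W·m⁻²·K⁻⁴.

For a small grey body in a large enclosure: P_net = εσA(T_body⁴ − T_wall⁴).
A = 4πr² = 6.881 m²; T_body⁴ − T_wall⁴ = 5.719×10⁹ − 3.969×10⁹ = 1.750×10⁹ K⁴.
|P_net| = 0.70·5.67×10⁻⁸·6.881·1.750×10⁹.

P_net ≈ 478 W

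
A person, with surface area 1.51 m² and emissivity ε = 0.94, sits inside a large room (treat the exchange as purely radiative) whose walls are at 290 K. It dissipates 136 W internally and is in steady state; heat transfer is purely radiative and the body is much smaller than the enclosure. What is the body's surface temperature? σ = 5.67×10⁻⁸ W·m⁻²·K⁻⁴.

For a small grey body in a large enclosure, net radiated power = εσA(T⁴ − T_w⁴).
Steady state: P = εσA(T⁴ − T_w⁴) with A = 1.51 m².
T⁴ = P/(εσA) + T_w⁴ = 136/(0.94·5.67×10⁻⁸·1.510) + (290)⁴
    = 1.690×10⁹ + 7.073×10⁹ = 8.763×10⁹ K⁴.

T ≈ 306 K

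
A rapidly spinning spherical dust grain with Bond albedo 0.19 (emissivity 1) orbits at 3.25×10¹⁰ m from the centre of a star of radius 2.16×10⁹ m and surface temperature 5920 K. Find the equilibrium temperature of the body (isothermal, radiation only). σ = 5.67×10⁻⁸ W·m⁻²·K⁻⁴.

T ≈ 1020 K

The star's surface emits σT_*⁴; at distance d the flux is S = σT_*⁴(R_*/d)².
S = 5.67×10⁻⁸·(5920)⁴·(2.16×10⁹/3.25×10¹⁰)² = 3.076×10⁵ W/m².
For an isothermal sphere T⁴ = (1−a)S/(4σ) = 1.099×10¹² K⁴.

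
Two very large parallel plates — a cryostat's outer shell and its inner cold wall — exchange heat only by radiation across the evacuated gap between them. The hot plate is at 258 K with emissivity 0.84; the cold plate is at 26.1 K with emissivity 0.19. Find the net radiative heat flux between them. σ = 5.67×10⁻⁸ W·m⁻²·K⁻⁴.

q ≈ 46.1 W/m²

For two infinite grey parallel plates, q = σ(T₁⁴ − T₂⁴)/(1/ε₁ + 1/ε₂ − 1).
T₁⁴ − T₂⁴ = 4.431×10⁹ − 4.640×10⁵ = 4.430×10⁹ K⁴.
1/ε₁ + 1/ε₂ − 1 = 1.190 + 5.263 − 1 = 5.454.
q = 5.67×10⁻⁸ × 4.430×10⁹ / 5.454.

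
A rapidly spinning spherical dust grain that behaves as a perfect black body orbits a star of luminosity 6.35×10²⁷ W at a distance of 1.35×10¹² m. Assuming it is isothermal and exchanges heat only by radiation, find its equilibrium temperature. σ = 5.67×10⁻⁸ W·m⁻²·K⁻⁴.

T ≈ 187 K

First find the stellar flux at distance d: S = L/(4πd²) = 6.35×10²⁷/(4π·(1.35×10¹²)²) = 277.3 W/m².
For an isothermal sphere, absorbed (1−a)S·πr² = emitted σ·4πr²·T⁴, so T⁴ = (1−a)S/(4σ).
T⁴ = 1.00·277.3/(4·5.67×10⁻⁸) = 1.223×10⁹ K⁴.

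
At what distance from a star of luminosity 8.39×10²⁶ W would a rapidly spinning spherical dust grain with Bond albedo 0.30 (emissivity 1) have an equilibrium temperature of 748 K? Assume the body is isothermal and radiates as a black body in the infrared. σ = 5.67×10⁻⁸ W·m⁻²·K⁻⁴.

For an isothermal black-emitting sphere, (1−a)S·πr² = σ·4πr²·T⁴ ⇒ S = 4σT⁴/(1−a).
S = 4·5.67×10⁻⁸·(748)⁴/0.700 = 1.014×10⁵ W/m².
Flux falls as S = L/(4πd²), so d = √(L/(4πS)) = √(8.39×10²⁶/(4π·1.014×10⁵)).

d ≈ 2.57×10¹⁰ m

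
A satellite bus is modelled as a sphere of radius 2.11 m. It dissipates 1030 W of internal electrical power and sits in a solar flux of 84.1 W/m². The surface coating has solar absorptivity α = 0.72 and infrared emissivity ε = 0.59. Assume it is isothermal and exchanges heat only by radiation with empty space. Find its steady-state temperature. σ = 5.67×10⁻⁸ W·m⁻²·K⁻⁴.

T ≈ 178 K

At steady state, absorbed solar power + internal power = radiated power.
Absorbed: α·S·A_cross = 0.72·84.1·13.99 = 846.9 W (cross-section πr²).
Total input = 846.9 + 1030 = 1877 W.
Radiated: εσ·A_surf·T⁴ with A_surf = 4πr² = 55.95 m².
T⁴ = 1877/(0.59·5.67×10⁻⁸·55.95) = 1.003×10⁹ K⁴.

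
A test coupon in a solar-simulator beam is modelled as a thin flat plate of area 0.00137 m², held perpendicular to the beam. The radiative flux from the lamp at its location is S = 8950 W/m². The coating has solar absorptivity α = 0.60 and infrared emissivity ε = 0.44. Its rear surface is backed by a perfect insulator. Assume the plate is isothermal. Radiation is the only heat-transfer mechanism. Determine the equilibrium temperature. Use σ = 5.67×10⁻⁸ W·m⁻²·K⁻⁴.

At equilibrium, absorbed power = emitted power.
Absorbing cross-section = A = 0.001370 m²; emitting surface = A = 0.001370 m² (ratio 1).
αS·A_cross = εσ·A_surf·T⁴  ⇒  T⁴ = αS/(ε·1σ).
T⁴ = 0.600·8950/(0.44·1·5.67×10⁻⁸) = 2.152×10¹¹ K⁴.
T = (2.152×10¹¹)^(1/4).

T ≈ 681 K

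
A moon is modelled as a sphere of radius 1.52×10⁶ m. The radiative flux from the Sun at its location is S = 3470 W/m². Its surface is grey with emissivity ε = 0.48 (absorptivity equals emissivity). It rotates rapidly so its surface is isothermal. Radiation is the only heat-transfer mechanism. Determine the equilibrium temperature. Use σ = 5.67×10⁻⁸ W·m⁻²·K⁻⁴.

At equilibrium, absorbed power = emitted power.
Absorbing cross-section = πr² = 7.258×10¹² m²; emitting surface = 4πr² = 2.903×10¹³ m² (ratio 4).
εS·A_cross = εσ·A_surf·T⁴  ⇒  T⁴ = S/(4σ)   (ε cancels).
T⁴ = 3470/(4·5.67×10⁻⁸) = 1.530×10¹⁰ K⁴.
T = (1.530×10¹⁰)^(1/4).

T ≈ 352 K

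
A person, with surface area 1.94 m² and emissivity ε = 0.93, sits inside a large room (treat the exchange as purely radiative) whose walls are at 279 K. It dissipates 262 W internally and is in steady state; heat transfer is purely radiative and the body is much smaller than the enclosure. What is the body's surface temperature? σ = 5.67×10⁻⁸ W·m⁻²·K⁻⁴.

For a small grey body in a large enclosure, net radiated power = εσA(T⁴ − T_w⁴).
Steady state: P = εσA(T⁴ − T_w⁴) with A = 1.94 m².
T⁴ = P/(εσA) + T_w⁴ = 262/(0.93·5.67×10⁻⁸·1.940) + (279)⁴
    = 2.561×10⁹ + 6.059×10⁹ = 8.620×10⁹ K⁴.

T ≈ 305 K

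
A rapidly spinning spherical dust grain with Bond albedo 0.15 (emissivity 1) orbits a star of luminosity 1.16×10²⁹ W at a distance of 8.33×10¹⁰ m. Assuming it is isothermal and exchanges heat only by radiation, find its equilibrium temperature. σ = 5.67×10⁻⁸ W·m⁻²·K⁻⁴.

T ≈ 1490 K

First find the stellar flux at distance d: S = L/(4πd²) = 1.16×10²⁹/(4π·(8.33×10¹⁰)²) = 1.330×10⁶ W/m².
For an isothermal sphere, absorbed (1−a)S·πr² = emitted σ·4πr²·T⁴, so T⁴ = (1−a)S/(4σ).
T⁴ = 0.850·1.330×10⁶/(4·5.67×10⁻⁸) = 4.986×10¹² K⁴.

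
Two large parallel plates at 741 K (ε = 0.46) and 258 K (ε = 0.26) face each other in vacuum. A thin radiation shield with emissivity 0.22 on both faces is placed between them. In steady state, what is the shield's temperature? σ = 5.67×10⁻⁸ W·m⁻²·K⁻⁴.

T_s ≈ 644 K

In steady state the net flux on the hot side equals that on the cold side.
σ(T₁⁴−T_s⁴)/D₁ = σ(T_s⁴−T₂⁴)/D₂, with D₁ = 1/ε₁+1/ε_s−1 = 5.719, D₂ = 1/ε_s+1/ε₂−1 = 7.392.
Solve for T_s⁴: T_s⁴ = (D₂·T₁⁴ + D₁·T₂⁴)/(D₁+D₂) = 1.719×10¹¹ K⁴.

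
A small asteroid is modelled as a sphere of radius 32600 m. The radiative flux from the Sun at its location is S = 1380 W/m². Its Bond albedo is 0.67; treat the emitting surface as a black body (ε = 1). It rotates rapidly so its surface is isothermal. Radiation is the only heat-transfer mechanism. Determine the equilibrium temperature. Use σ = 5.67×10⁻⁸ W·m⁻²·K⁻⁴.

T ≈ 212 K

At equilibrium, absorbed power = emitted power.
Absorbing cross-section = πr² = 3.339×10⁹ m²; emitting surface = 4πr² = 1.336×10¹⁰ m² (ratio 4).
(1−a)S·A_cross = εσ·A_surf·T⁴  ⇒  T⁴ = (1−a)S/(4σ).
T⁴ = 0.330·1380/(4·5.67×10⁻⁸) = 2.008×10⁹ K⁴.
T = (2.008×10⁹)^(1/4).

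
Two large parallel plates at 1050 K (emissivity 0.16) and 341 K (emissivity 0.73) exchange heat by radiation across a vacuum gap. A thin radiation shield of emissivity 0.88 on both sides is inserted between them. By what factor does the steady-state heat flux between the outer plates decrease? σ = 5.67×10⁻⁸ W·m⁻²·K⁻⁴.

factor ≈ 1.19

Without shield: q₀ = σΔ(T⁴)/(1/ε₁+1/ε₂−1) with denominator 6.620.
With shield the two gaps are in series; the resistances add: (1/ε₁+1/ε_s−1)+(1/ε_s+1/ε₂−1) = 6.386+1.506 = 7.893.
Heat-flux ratio q₀/q = 7.893/6.620.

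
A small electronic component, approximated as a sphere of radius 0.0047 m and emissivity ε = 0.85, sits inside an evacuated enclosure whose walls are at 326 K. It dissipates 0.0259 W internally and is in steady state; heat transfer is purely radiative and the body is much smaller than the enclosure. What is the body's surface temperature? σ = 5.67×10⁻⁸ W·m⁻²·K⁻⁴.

T ≈ 339 K

For a small grey body in a large enclosure, net radiated power = εσA(T⁴ − T_w⁴).
Steady state: P = εσA(T⁴ − T_w⁴) with A = 4πr² = 2.776×10⁻⁴ m².
T⁴ = P/(εσA) + T_w⁴ = 0.0259/(0.85·5.67×10⁻⁸·2.776×10⁻⁴) + (326)⁴
    = 1.936×10⁹ + 1.129×10¹⁰ = 1.323×10¹⁰ K⁴.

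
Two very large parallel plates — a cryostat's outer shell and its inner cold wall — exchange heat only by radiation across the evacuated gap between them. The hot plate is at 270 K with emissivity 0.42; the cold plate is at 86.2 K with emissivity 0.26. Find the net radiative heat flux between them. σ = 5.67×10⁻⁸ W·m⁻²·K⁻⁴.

q ≈ 57.0 W/m²

For two infinite grey parallel plates, q = σ(T₁⁴ − T₂⁴)/(1/ε₁ + 1/ε₂ − 1).
T₁⁴ − T₂⁴ = 5.314×10⁹ − 5.521×10⁷ = 5.259×10⁹ K⁴.
1/ε₁ + 1/ε₂ − 1 = 2.381 + 3.846 − 1 = 5.227.
q = 5.67×10⁻⁸ × 5.259×10⁹ / 5.227.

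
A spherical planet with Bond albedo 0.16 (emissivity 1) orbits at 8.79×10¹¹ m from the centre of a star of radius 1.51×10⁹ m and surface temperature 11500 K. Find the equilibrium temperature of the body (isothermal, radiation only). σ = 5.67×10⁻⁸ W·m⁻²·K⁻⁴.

The star's surface emits σT_*⁴; at distance d the flux is S = σT_*⁴(R_*/d)².
S = 5.67×10⁻⁸·(11500)⁴·(1.51×10⁹/8.79×10¹¹)² = 2927 W/m².
For an isothermal sphere T⁴ = (1−a)S/(4σ) = 1.084×10¹⁰ K⁴.

T ≈ 323 K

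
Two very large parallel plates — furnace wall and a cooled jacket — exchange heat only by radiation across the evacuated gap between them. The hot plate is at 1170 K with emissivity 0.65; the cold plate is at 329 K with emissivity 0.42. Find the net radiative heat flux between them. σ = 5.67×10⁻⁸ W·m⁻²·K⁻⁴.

q ≈ 36200 W/m²

For two infinite grey parallel plates, q = σ(T₁⁴ − T₂⁴)/(1/ε₁ + 1/ε₂ − 1).
T₁⁴ − T₂⁴ = 1.874×10¹² − 1.172×10¹⁰ = 1.862×10¹² K⁴.
1/ε₁ + 1/ε₂ − 1 = 1.538 + 2.381 − 1 = 2.919.
q = 5.67×10⁻⁸ × 1.862×10¹² / 2.919.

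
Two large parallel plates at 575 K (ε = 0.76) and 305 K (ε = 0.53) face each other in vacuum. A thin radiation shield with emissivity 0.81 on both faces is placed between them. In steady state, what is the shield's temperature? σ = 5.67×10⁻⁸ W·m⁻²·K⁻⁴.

T_s ≈ 508 K

In steady state the net flux on the hot side equals that on the cold side.
σ(T₁⁴−T_s⁴)/D₁ = σ(T_s⁴−T₂⁴)/D₂, with D₁ = 1/ε₁+1/ε_s−1 = 1.550, D₂ = 1/ε_s+1/ε₂−1 = 2.121.
Solve for T_s⁴: T_s⁴ = (D₂·T₁⁴ + D₁·T₂⁴)/(D₁+D₂) = 6.681×10¹⁰ K⁴.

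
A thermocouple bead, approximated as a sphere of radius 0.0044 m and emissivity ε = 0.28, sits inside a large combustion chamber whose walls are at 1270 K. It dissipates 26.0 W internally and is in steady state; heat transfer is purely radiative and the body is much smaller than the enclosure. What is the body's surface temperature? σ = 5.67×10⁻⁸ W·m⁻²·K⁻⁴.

For a small grey body in a large enclosure, net radiated power = εσA(T⁴ − T_w⁴).
Steady state: P = εσA(T⁴ − T_w⁴) with A = 4πr² = 2.433×10⁻⁴ m².
T⁴ = P/(εσA) + T_w⁴ = 26.0/(0.28·5.67×10⁻⁸·2.433×10⁻⁴) + (1270)⁴
    = 6.732×10¹² + 2.601×10¹² = 9.333×10¹² K⁴.

T ≈ 1750 K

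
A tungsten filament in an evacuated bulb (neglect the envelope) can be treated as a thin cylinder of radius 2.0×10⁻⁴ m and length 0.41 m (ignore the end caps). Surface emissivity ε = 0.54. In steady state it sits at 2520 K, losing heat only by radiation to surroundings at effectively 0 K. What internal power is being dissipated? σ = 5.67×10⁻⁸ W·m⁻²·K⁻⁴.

Steady state: P = εσA T⁴.
A = 2πrL = 5.152×10⁻⁴ m²; T⁴ = (2520)⁴ = 4.033×10¹³ K⁴.
P = 0.54 × 5.67×10⁻⁸ × 5.152×10⁻⁴ × 4.033×10¹³.

P ≈ 636 W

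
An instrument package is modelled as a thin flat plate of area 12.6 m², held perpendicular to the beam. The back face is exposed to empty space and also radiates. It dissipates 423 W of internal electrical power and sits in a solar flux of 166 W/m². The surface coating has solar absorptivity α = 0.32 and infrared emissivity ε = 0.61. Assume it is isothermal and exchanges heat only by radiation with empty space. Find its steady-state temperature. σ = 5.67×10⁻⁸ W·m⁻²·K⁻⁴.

T ≈ 188 K

At steady state, absorbed solar power + internal power = radiated power.
Absorbed: α·S·A_cross = 0.32·166·12.60 = 669.3 W (cross-section A).
Total input = 669.3 + 423 = 1092 W.
Radiated: εσ·A_surf·T⁴ with A_surf = 2A = 25.20 m².
T⁴ = 1092/(0.61·5.67×10⁻⁸·25.20) = 1.253×10⁹ K⁴.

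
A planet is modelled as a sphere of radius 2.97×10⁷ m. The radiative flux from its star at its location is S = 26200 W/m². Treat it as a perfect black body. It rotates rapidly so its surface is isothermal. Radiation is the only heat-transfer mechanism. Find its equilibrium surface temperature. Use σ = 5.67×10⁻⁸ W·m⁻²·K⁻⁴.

At equilibrium, absorbed power = emitted power.
Absorbing cross-section = πr² = 2.771×10¹⁵ m²; emitting surface = 4πr² = 1.108×10¹⁶ m² (ratio 4).
S·A_cross = εσ·A_surf·T⁴  ⇒  T⁴ = S/(4σ).
T⁴ = 1.00·26200/(4·5.67×10⁻⁸) = 1.155×10¹¹ K⁴.
T = (1.155×10¹¹)^(1/4).

T ≈ 583 K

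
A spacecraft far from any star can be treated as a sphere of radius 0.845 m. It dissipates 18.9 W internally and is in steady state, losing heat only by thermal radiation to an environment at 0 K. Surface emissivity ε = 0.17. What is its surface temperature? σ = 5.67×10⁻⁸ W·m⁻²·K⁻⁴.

T ≈ 122 K

Steady state: internal power = radiated power, P = εσA T⁴.
Radiating area A = 4πr² = 8.973 m².
T⁴ = P/(εσA) = 18.9/(0.17·5.67×10⁻⁸·8.973) = 2.185×10⁸ K⁴.
T = (2.185×10⁸)^(1/4).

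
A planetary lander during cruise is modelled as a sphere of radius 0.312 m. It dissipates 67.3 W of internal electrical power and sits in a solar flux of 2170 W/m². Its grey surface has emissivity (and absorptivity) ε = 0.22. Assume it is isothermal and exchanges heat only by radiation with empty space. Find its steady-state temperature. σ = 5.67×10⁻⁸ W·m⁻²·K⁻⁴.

T ≈ 344 K

At steady state, absorbed solar power + internal power = radiated power.
Absorbed: α·S·A_cross = 0.22·2170·0.3058 = 146.0 W (cross-section πr²).
Total input = 146.0 + 67.3 = 213.3 W.
Radiated: εσ·A_surf·T⁴ with A_surf = 4πr² = 1.223 m².
T⁴ = 213.3/(0.22·5.67×10⁻⁸·1.223) = 1.398×10¹⁰ K⁴.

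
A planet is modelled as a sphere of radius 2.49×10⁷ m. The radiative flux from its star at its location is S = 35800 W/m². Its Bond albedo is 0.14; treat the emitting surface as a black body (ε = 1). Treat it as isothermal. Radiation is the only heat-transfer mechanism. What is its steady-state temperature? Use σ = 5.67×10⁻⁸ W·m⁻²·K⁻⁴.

T ≈ 607 K

At equilibrium, absorbed power = emitted power.
Absorbing cross-section = πr² = 1.948×10¹⁵ m²; emitting surface = 4πr² = 7.791×10¹⁵ m² (ratio 4).
(1−a)S·A_cross = εσ·A_surf·T⁴  ⇒  T⁴ = (1−a)S/(4σ).
T⁴ = 0.860·35800/(4·5.67×10⁻⁸) = 1.357×10¹¹ K⁴.
T = (1.357×10¹¹)^(1/4).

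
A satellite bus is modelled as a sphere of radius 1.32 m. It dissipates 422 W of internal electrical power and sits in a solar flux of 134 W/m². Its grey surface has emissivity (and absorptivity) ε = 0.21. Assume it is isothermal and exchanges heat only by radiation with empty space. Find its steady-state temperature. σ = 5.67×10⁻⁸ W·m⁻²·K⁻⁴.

At steady state, absorbed solar power + internal power = radiated power.
Absorbed: α·S·A_cross = 0.21·134·5.474 = 154.0 W (cross-section πr²).
Total input = 154.0 + 422 = 576.0 W.
Radiated: εσ·A_surf·T⁴ with A_surf = 4πr² = 21.90 m².
T⁴ = 576.0/(0.21·5.67×10⁻⁸·21.90) = 2.209×10⁹ K⁴.

T ≈ 217 K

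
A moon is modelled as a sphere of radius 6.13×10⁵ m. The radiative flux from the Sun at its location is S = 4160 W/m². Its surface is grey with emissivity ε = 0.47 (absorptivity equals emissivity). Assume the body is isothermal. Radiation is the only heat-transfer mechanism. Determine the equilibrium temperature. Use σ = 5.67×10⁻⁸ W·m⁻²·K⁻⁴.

At equilibrium, absorbed power = emitted power.
Absorbing cross-section = πr² = 1.181×10¹² m²; emitting surface = 4πr² = 4.722×10¹² m² (ratio 4).
εS·A_cross = εσ·A_surf·T⁴  ⇒  T⁴ = S/(4σ)   (ε cancels).
T⁴ = 4160/(4·5.67×10⁻⁸) = 1.834×10¹⁰ K⁴.
T = (1.834×10¹⁰)^(1/4).

T ≈ 368 K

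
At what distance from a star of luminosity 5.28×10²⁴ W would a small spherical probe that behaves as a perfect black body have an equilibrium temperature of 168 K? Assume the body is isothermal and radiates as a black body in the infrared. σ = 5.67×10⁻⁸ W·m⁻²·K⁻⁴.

d ≈ 4.82×10¹⁰ m

For an isothermal black-emitting sphere, (1−a)S·πr² = σ·4πr²·T⁴ ⇒ S = 4σT⁴/(1−a).
S = 4·5.67×10⁻⁸·(168)⁴/1.00 = 180.7 W/m².
Flux falls as S = L/(4πd²), so d = √(L/(4πS)) = √(5.28×10²⁴/(4π·180.7)).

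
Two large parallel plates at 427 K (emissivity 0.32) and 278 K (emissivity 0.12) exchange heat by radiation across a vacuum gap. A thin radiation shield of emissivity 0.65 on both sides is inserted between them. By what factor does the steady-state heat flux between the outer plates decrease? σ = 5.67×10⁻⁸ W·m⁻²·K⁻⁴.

factor ≈ 1.20

Without shield: q₀ = σΔ(T⁴)/(1/ε₁+1/ε₂−1) with denominator 10.46.
With shield the two gaps are in series; the resistances add: (1/ε₁+1/ε_s−1)+(1/ε_s+1/ε₂−1) = 3.663+8.872 = 12.54.
Heat-flux ratio q₀/q = 12.54/10.46.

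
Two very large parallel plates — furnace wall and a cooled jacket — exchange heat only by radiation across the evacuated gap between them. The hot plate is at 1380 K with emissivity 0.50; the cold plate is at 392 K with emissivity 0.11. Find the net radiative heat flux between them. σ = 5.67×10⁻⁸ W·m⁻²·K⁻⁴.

For two infinite grey parallel plates, q = σ(T₁⁴ − T₂⁴)/(1/ε₁ + 1/ε₂ − 1).
T₁⁴ − T₂⁴ = 3.627×10¹² − 2.361×10¹⁰ = 3.603×10¹² K⁴.
1/ε₁ + 1/ε₂ − 1 = 2.000 + 9.091 − 1 = 10.09.
q = 5.67×10⁻⁸ × 3.603×10¹² / 10.09.

q ≈ 20200 W/m²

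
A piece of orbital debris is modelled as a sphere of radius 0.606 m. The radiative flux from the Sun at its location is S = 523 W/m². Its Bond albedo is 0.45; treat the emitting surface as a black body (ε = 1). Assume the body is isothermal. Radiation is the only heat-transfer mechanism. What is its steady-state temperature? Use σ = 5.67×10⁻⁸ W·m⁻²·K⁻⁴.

T ≈ 189 K

At equilibrium, absorbed power = emitted power.
Absorbing cross-section = πr² = 1.154 m²; emitting surface = 4πr² = 4.615 m² (ratio 4).
(1−a)S·A_cross = εσ·A_surf·T⁴  ⇒  T⁴ = (1−a)S/(4σ).
T⁴ = 0.550·523/(4·5.67×10⁻⁸) = 1.268×10⁹ K⁴.
T = (1.268×10⁹)^(1/4).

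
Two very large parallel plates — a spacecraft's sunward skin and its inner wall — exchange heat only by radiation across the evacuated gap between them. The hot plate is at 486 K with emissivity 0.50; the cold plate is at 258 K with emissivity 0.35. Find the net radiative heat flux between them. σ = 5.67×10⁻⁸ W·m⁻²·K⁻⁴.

For two infinite grey parallel plates, q = σ(T₁⁴ − T₂⁴)/(1/ε₁ + 1/ε₂ − 1).
T₁⁴ − T₂⁴ = 5.579×10¹⁰ − 4.431×10⁹ = 5.136×10¹⁰ K⁴.
1/ε₁ + 1/ε₂ − 1 = 2.000 + 2.857 − 1 = 3.857.
q = 5.67×10⁻⁸ × 5.136×10¹⁰ / 3.857.

q ≈ 755 W/m²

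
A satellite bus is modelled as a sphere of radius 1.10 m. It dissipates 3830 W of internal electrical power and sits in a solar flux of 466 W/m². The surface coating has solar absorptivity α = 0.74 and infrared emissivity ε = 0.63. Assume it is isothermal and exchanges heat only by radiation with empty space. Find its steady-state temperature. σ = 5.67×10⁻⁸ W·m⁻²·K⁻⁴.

T ≈ 312 K

At steady state, absorbed solar power + internal power = radiated power.
Absorbed: α·S·A_cross = 0.74·466·3.801 = 1311 W (cross-section πr²).
Total input = 1311 + 3830 = 5141 W.
Radiated: εσ·A_surf·T⁴ with A_surf = 4πr² = 15.21 m².
T⁴ = 5141/(0.63·5.67×10⁻⁸·15.21) = 9.465×10⁹ K⁴.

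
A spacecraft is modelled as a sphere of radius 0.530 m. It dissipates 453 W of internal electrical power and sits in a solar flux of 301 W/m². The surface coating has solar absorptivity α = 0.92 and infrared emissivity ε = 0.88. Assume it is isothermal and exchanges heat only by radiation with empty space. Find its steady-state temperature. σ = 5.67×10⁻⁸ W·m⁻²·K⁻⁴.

At steady state, absorbed solar power + internal power = radiated power.
Absorbed: α·S·A_cross = 0.92·301·0.8825 = 244.4 W (cross-section πr²).
Total input = 244.4 + 453 = 697.4 W.
Radiated: εσ·A_surf·T⁴ with A_surf = 4πr² = 3.530 m².
T⁴ = 697.4/(0.88·5.67×10⁻⁸·3.530) = 3.959×10⁹ K⁴.

T ≈ 251 K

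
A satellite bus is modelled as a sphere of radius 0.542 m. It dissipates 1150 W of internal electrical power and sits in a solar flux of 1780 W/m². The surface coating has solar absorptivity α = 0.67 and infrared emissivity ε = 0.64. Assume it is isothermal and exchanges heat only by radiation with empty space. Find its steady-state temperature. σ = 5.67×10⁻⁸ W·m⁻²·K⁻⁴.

T ≈ 360 K

At steady state, absorbed solar power + internal power = radiated power.
Absorbed: α·S·A_cross = 0.67·1780·0.9229 = 1101 W (cross-section πr²).
Total input = 1101 + 1150 = 2251 W.
Radiated: εσ·A_surf·T⁴ with A_surf = 4πr² = 3.692 m².
T⁴ = 2251/(0.64·5.67×10⁻⁸·3.692) = 1.680×10¹⁰ K⁴.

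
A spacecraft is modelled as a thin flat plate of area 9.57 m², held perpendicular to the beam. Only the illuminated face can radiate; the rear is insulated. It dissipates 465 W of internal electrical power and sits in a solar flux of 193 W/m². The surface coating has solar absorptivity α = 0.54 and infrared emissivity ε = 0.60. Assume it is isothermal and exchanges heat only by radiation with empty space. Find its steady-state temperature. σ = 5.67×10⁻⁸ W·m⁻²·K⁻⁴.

At steady state, absorbed solar power + internal power = radiated power.
Absorbed: α·S·A_cross = 0.54·193·9.570 = 997.4 W (cross-section A).
Total input = 997.4 + 465 = 1462 W.
Radiated: εσ·A_surf·T⁴ with A_surf = A = 9.570 m².
T⁴ = 1462/(0.60·5.67×10⁻⁸·9.570) = 4.492×10⁹ K⁴.

T ≈ 259 K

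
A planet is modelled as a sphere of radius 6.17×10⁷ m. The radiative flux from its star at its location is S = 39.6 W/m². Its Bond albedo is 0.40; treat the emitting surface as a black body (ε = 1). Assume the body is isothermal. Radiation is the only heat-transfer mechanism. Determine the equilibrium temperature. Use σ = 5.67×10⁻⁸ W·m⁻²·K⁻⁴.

T ≈ 101 K

At equilibrium, absorbed power = emitted power.
Absorbing cross-section = πr² = 1.196×10¹⁶ m²; emitting surface = 4πr² = 4.784×10¹⁶ m² (ratio 4).
(1−a)S·A_cross = εσ·A_surf·T⁴  ⇒  T⁴ = (1−a)S/(4σ).
T⁴ = 0.600·39.6/(4·5.67×10⁻⁸) = 1.048×10⁸ K⁴.
T = (1.048×10⁸)^(1/4).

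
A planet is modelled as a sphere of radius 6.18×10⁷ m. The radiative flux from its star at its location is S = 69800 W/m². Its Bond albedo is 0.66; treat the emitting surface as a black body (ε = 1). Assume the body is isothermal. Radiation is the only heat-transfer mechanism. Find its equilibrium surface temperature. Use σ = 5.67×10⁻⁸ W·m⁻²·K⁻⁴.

At equilibrium, absorbed power = emitted power.
Absorbing cross-section = πr² = 1.200×10¹⁶ m²; emitting surface = 4πr² = 4.799×10¹⁶ m² (ratio 4).
(1−a)S·A_cross = εσ·A_surf·T⁴  ⇒  T⁴ = (1−a)S/(4σ).
T⁴ = 0.340·69800/(4·5.67×10⁻⁸) = 1.046×10¹¹ K⁴.
T = (1.046×10¹¹)^(1/4).

T ≈ 569 K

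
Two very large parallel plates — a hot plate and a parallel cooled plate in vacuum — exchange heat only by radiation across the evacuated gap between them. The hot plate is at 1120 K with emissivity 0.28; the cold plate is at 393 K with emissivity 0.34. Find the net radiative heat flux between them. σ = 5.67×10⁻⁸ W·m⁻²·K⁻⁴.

q ≈ 15900 W/m²

For two infinite grey parallel plates, q = σ(T₁⁴ − T₂⁴)/(1/ε₁ + 1/ε₂ − 1).
T₁⁴ − T₂⁴ = 1.574×10¹² − 2.385×10¹⁰ = 1.550×10¹² K⁴.
1/ε₁ + 1/ε₂ − 1 = 3.571 + 2.941 − 1 = 5.513.
q = 5.67×10⁻⁸ × 1.550×10¹² / 5.513.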